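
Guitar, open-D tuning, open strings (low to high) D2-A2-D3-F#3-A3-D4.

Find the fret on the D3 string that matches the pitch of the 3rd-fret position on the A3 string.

10

A3 at fret 3 is A3 + 3 semitones = C4.
The open D3 string is 7 semitones below the open A3, so the same pitch on the D3 string lies at fret 3 + 7 = 10.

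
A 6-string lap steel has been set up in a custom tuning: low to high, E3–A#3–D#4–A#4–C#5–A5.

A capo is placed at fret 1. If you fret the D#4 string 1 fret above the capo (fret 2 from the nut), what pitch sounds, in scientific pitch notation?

F4

The capo raises the open D#4 by 1 semitone to E4; fretting 1 more gives D#4 + 1 + 1 = D#4 + 2 semitones = F4.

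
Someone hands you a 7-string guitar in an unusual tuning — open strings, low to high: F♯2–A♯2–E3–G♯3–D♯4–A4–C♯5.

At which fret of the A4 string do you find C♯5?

4

C♯5 is 4 semitones above the open A4 (A–A#–B–C–C#), so it sits at fret 4.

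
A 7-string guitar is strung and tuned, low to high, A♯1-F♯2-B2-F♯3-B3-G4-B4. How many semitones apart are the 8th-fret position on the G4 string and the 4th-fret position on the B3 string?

G4 at fret 8 → D♯5 (MIDI 75); B3 at fret 4 → D♯4 (MIDI 63).
75 − 63 = 12, so the two pitches are 12 semitones apart, with D♯5 the higher.

12 semitones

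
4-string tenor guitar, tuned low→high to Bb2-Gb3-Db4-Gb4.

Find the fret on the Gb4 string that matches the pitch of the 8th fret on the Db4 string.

3

Fret 8 on Db4 is MIDI 61 + 8 = 69 (A4). On the Gb4 string (open MIDI 66), that pitch is 69 − 66 = fret 3.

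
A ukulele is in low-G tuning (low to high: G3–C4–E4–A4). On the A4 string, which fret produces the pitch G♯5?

G♯5 is 11 semitones above the open A4 (A–A#–B–C–…–F#–G–G#), so it sits at fret 11.

11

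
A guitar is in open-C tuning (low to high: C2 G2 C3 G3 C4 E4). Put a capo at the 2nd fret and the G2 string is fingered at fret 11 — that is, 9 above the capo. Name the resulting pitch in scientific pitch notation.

The capo raises the open G2 by 2 semitones to A2; fretting 9 more gives G2 + 2 + 9 = G2 + 11 semitones = F#3.

F#3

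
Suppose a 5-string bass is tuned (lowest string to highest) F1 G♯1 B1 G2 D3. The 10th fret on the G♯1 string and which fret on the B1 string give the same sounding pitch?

G♯1 at fret 10 is G♯1 + 10 semitones = F♯2.
The open B1 string is 3 semitones above the open G♯1, so the same pitch on the B1 string lies at fret 10 − 3 = 7.

7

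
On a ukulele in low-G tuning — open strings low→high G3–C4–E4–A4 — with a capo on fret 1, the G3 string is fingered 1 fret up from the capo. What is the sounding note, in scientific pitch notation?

The capo raises the open G3 by 1 semitone to G#3; fretting 1 more gives G3 + 1 + 1 = G3 + 2 semitones = A3.

A3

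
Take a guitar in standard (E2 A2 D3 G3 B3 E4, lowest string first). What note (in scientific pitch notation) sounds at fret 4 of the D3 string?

Each fret is one semitone, so D3 + 4 = F#3.
(Equivalently spelled Gb3.)

F#3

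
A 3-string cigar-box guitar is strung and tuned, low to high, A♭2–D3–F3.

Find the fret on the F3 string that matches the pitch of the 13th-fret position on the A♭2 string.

4

A♭2 at fret 13 is A♭2 + 13 semitones = A3.
The open F3 string is 9 semitones above the open A♭2, so the same pitch on the F3 string lies at fret 13 − 9 = 4.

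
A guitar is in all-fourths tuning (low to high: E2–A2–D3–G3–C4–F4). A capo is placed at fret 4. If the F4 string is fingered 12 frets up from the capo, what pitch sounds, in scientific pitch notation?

The capo raises the open F4 by 4 semitones to A4; fretting 12 more gives F4 + 4 + 12 = F4 + 16 semitones = A5.

A5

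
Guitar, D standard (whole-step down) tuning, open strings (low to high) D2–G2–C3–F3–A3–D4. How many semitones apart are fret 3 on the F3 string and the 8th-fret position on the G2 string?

5 semitones

F3 at fret 3 → G#3 (MIDI 56); G2 at fret 8 → D#3 (MIDI 51).
56 − 51 = 5, so the two pitches are 5 semitones apart, with G#3 the higher.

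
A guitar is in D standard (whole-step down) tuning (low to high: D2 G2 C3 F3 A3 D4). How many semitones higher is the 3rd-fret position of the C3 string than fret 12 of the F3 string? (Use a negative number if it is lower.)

C3 at fret 3 → D♯3 (MIDI 51); F3 at fret 12 → F4 (MIDI 65).
51 − 65 = -14, so the two pitches are 14 semitones apart.

-14 semitones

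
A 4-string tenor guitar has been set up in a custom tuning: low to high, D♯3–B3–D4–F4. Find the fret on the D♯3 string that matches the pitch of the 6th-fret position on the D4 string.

17

Fret 6 on D4 is MIDI 62 + 6 = 68 (G♯4). On the D♯3 string (open MIDI 51), that pitch is 68 − 51 = fret 17.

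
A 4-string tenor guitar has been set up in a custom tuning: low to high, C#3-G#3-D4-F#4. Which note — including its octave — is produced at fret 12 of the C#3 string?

C#4

C#3 is MIDI 49. Adding 12 gives 61, which is C#4.
(Equivalently spelled Db4.)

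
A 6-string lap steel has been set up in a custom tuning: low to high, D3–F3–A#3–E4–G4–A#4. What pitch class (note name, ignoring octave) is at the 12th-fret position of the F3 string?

Each fret is one semitone, so F3 + 12 = F.

F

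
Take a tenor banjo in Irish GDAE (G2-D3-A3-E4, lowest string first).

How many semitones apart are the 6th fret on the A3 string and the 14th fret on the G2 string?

A3 at fret 6 → D#4 (MIDI 63); G2 at fret 14 → A3 (MIDI 57).
63 − 57 = 6, so the two pitches are 6 semitones apart, with D#4 the higher.

6 semitones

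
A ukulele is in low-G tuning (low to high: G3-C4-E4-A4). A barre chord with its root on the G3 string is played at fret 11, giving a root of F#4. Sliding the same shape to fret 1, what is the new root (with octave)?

Moving from fret 11 to fret 1 shifts the root by -10 semitones.
F#4 down 10 semitones is G#3.

G#3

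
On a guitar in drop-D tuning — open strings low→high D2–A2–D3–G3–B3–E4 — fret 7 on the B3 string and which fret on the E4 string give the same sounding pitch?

2

B3 at fret 7 is B3 + 7 semitones = F#4.
The open E4 string is 5 semitones above the open B3, so the same pitch on the E4 string lies at fret 7 − 5 = 2.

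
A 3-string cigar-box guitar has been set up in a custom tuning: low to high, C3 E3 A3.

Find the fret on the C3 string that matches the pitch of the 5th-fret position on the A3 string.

A3 at fret 5 is A3 + 5 semitones = D4.
The open C3 string is 9 semitones below the open A3, so the same pitch on the C3 string lies at fret 5 + 9 = 14.

14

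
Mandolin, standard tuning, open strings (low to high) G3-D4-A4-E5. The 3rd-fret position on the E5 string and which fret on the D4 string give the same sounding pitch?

E5 at fret 3 is E5 + 3 semitones = G5.
The open D4 string is 14 semitones below the open E5, so the same pitch on the D4 string lies at fret 3 + 14 = 17.

17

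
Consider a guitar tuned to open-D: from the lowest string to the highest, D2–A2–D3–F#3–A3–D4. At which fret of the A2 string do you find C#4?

16

C#4 is 16 semitones above the open A2 (A–A#–B–C–…–B–C–C#), so it sits at fret 16.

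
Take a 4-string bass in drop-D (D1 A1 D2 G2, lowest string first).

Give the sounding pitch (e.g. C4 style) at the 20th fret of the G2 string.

D#4

The open G2 string plus 20 semitones: G–G#–A–A#–…–C#–D–D#.
The walk passes from B into C 2 times, so the octave number goes from 2 to 4.
(Equivalently spelled Eb4.)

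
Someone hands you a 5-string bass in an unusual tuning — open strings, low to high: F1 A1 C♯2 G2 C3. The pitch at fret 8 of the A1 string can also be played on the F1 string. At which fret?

Fret 8 on A1 is MIDI 33 + 8 = 41 (F2). On the F1 string (open MIDI 29), that pitch is 41 − 29 = fret 12.

12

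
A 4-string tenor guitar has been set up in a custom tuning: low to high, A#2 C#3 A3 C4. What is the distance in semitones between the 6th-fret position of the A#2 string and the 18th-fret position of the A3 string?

A#2 at fret 6 → E3 (MIDI 52); A3 at fret 18 → D#5 (MIDI 75).
52 − 75 = -23, so the two pitches are 23 semitones apart, with D#5 the higher.

23 semitones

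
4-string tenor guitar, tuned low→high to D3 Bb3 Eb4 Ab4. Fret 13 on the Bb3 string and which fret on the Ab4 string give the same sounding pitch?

3

Bb3 at fret 13 is Bb3 + 13 semitones = B4.
The open Ab4 string is 10 semitones above the open Bb3, so the same pitch on the Ab4 string lies at fret 13 − 10 = 3.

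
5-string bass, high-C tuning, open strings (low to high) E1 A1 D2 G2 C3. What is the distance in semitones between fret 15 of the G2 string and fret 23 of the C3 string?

G2 at fret 15 → A#3 (MIDI 58); C3 at fret 23 → B4 (MIDI 71).
58 − 71 = -13, so the two pitches are 13 semitones apart, with B4 the higher.

13 semitones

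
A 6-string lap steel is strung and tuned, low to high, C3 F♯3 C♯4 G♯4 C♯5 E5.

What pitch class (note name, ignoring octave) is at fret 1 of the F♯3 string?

F♯3 is MIDI 54. Adding 1 gives 55; 55 mod 12 = 7, i.e. G.

G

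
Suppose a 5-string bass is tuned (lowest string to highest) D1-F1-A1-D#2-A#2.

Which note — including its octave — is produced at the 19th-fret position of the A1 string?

A1 is MIDI 33. Adding 19 gives 52, which is E3.

E3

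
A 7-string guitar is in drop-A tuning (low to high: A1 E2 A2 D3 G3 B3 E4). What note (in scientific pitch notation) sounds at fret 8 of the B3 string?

G4

B3 is MIDI 59. Adding 8 gives 67, which is G4.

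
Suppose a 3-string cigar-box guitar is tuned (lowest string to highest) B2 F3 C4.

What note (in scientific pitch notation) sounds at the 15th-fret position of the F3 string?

G♯4

The open F3 string plus 15 semitones: F–F#–G–G#–…–F#–G–G#.
The walk passes from B into C once, so the octave number goes from 3 to 4.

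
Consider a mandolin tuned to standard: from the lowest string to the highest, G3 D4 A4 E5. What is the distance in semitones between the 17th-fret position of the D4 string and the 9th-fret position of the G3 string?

15 semitones

D4 at fret 17 → G5 (MIDI 79); G3 at fret 9 → E4 (MIDI 64).
79 − 64 = 15, so the two pitches are 15 semitones apart, with G5 the higher.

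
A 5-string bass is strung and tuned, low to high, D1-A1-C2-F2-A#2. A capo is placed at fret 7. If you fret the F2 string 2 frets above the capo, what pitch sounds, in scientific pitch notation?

The capo raises the open F2 by 7 semitones to C3; fretting 2 more gives F2 + 7 + 2 = F2 + 9 semitones = D3.

D3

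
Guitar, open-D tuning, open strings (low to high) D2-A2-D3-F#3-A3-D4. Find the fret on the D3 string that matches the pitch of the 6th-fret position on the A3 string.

13

A3 at fret 6 is A3 + 6 semitones = D#4.
The open D3 string is 7 semitones below the open A3, so the same pitch on the D3 string lies at fret 6 + 7 = 13.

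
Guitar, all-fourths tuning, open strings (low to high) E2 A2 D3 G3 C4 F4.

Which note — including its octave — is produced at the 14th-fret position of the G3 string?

Each fret is one semitone, so G3 + 14 = A4.

A4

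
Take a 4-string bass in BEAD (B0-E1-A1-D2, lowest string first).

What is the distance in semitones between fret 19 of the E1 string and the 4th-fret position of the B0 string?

E1 at fret 19 → B2 (MIDI 47); B0 at fret 4 → D#1 (MIDI 27).
47 − 27 = 20, so the two pitches are 20 semitones apart, with B2 the higher.

20 semitones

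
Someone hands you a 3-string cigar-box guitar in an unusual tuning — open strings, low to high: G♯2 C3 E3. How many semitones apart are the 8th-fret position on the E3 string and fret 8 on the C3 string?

E3 at fret 8 → C4 (MIDI 60); C3 at fret 8 → G♯3 (MIDI 56).
60 − 56 = 4, so the two pitches are 4 semitones apart, with C4 the higher.

4 semitones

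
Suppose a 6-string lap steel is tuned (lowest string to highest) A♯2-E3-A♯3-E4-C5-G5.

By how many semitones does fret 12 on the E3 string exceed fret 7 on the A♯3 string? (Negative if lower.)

E3 at fret 12 → E4 (MIDI 64); A♯3 at fret 7 → F4 (MIDI 65).
64 − 65 = -1, so the two pitches are 1 semitone apart.

-1 semitone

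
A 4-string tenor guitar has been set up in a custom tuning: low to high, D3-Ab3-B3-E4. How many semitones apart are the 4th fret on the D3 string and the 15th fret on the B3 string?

D3 at fret 4 → Gb3 (MIDI 54); B3 at fret 15 → D5 (MIDI 74).
54 − 74 = -20, so the two pitches are 20 semitones apart, with D5 the higher.

20 semitones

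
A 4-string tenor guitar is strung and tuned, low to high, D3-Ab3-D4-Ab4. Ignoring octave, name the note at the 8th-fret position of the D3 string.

Each fret is one semitone, so D3 + 8 = Bb.
(Equivalently spelled A#.)

Bb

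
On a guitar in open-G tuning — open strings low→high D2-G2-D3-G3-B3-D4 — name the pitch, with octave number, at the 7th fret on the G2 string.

D3

G2 is MIDI 43. Adding 7 gives 50, which is D3.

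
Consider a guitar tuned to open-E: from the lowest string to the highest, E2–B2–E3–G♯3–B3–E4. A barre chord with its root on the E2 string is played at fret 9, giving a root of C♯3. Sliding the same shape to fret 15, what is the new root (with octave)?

Moving from fret 9 to fret 15 shifts the root by 6 semitones.
C♯3 up 6 semitones is G3.

G3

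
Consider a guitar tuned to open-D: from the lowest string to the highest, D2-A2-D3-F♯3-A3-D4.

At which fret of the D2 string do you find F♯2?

4

F♯2 is 4 semitones above the open D2 (D–D#–E–F–F#), so it sits at fret 4.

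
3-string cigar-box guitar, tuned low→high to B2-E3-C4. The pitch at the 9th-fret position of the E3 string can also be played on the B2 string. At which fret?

Fret 9 on E3 is MIDI 52 + 9 = 61 (C#4). On the B2 string (open MIDI 47), that pitch is 61 − 47 = fret 14.

14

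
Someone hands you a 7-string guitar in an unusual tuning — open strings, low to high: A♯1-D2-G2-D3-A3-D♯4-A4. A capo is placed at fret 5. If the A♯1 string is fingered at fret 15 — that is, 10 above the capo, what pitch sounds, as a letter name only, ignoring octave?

The capo raises the open A♯1 by 5 semitones to D♯2; fretting 10 more gives A♯1 + 5 + 10 = A♯1 + 15 semitones, landing on C♯.

C♯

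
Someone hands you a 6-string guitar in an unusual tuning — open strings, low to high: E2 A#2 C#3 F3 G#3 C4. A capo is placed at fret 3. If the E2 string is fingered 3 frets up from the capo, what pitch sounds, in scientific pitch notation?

The capo raises the open E2 by 3 semitones to G2; fretting 3 more gives E2 + 3 + 3 = E2 + 6 semitones = A#2.
(Also written Bb.)

A#2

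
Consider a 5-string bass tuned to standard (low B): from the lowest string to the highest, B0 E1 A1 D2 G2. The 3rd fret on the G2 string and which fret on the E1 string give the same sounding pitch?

18

G2 at fret 3 is G2 + 3 semitones = A#2.
The open E1 string is 15 semitones below the open G2, so the same pitch on the E1 string lies at fret 3 + 15 = 18.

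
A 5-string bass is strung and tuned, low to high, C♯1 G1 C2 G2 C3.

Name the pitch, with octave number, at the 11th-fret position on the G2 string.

F♯3

Each fret is one semitone, so G2 + 11 = F♯3.
(Equivalently spelled G♭3.)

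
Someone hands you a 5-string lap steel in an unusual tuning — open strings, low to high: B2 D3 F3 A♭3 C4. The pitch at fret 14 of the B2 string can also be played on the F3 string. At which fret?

8

Fret 14 on B2 is MIDI 47 + 14 = 61 (D♭4). On the F3 string (open MIDI 53), that pitch is 61 − 53 = fret 8.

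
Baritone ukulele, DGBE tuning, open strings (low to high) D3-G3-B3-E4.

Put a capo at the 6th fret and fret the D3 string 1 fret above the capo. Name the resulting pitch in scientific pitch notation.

A3

The capo raises the open D3 by 6 semitones to G#3; fretting 1 more gives D3 + 6 + 1 = D3 + 7 semitones = A3.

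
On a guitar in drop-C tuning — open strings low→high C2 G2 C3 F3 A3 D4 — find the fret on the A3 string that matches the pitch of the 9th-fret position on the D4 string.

D4 at fret 9 is D4 + 9 semitones = B4.
The open A3 string is 5 semitones below the open D4, so the same pitch on the A3 string lies at fret 9 + 5 = 14.

14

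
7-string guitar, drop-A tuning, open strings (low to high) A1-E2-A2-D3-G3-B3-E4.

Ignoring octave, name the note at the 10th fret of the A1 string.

The open A1 string plus 10 semitones: A–A#–B–C–…–F–F#–G.

G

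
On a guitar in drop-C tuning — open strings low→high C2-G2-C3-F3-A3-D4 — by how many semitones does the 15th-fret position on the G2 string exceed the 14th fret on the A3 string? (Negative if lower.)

G2 at fret 15 → A♯3 (MIDI 58); A3 at fret 14 → B4 (MIDI 71).
58 − 71 = -13, so the two pitches are 13 semitones apart.

-13 semitones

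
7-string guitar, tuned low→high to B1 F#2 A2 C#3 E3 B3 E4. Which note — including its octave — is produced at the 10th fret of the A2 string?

G3

The open A2 string plus 10 semitones: A–A#–B–C–…–F–F#–G.
The walk passes from B into C once, so the octave number goes from 2 to 3.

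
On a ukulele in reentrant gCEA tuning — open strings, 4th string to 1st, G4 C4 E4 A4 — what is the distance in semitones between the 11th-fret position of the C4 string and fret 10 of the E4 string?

C4 at fret 11 → B4 (MIDI 71); E4 at fret 10 → D5 (MIDI 74).
71 − 74 = -3, so the two pitches are 3 semitones apart, with D5 the higher.

3 semitones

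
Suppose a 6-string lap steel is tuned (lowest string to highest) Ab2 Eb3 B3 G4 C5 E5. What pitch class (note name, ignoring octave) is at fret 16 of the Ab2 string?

C

Ab2 is MIDI 44. Adding 16 gives 60; 60 mod 12 = 0, i.e. C.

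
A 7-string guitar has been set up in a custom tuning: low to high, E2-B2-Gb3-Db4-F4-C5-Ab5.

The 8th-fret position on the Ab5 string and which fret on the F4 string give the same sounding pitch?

23

Ab5 at fret 8 is Ab5 + 8 semitones = E6.
The open F4 string is 15 semitones below the open Ab5, so the same pitch on the F4 string lies at fret 8 + 15 = 23.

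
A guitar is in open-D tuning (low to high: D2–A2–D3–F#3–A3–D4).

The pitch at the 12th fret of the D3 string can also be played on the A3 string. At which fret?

5

D3 at fret 12 is D3 + 12 semitones = D4.
The open A3 string is 7 semitones above the open D3, so the same pitch on the A3 string lies at fret 12 − 7 = 5.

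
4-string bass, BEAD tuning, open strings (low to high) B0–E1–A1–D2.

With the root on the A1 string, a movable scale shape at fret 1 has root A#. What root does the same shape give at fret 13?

Moving from fret 1 to fret 13 shifts the root by 12 semitones.
A# up 12 semitones is A#.

A#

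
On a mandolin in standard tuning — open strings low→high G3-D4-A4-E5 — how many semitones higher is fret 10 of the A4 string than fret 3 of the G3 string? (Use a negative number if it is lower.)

21 semitones

A4 at fret 10 → G5 (MIDI 79); G3 at fret 3 → A#3 (MIDI 58).
79 − 58 = 21, so the two pitches are 21 semitones apart.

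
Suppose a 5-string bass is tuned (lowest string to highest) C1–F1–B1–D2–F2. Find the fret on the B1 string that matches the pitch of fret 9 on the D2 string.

12

Fret 9 on D2 is MIDI 38 + 9 = 47 (B2). On the B1 string (open MIDI 35), that pitch is 47 − 35 = fret 12.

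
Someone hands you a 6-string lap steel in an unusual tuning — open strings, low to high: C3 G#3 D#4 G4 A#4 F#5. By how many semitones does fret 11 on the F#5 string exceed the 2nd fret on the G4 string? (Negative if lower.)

20 semitones

F#5 at fret 11 → F6 (MIDI 89); G4 at fret 2 → A4 (MIDI 69).
89 − 69 = 20, so the two pitches are 20 semitones apart.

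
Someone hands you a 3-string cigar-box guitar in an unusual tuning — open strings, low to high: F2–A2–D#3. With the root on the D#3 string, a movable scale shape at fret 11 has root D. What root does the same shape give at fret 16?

Moving from fret 11 to fret 16 shifts the root by 5 semitones.
D up 5 semitones is G.

G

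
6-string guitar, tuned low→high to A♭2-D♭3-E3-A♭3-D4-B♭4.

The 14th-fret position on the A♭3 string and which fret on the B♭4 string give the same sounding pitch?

A♭3 at fret 14 is A♭3 + 14 semitones = B♭4.
The open B♭4 string is 14 semitones above the open A♭3, so the same pitch on the B♭4 string lies at fret 14 − 14 = 0.

0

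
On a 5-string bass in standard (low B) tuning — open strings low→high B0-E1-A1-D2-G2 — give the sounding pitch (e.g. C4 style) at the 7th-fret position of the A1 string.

The open A1 string plus 7 semitones: A–A#–B–C–C#–D–D#–E.
The walk passes from B into C once, so the octave number goes from 1 to 2.

E2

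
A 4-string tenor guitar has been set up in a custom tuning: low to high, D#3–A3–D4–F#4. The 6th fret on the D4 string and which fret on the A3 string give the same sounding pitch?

D4 at fret 6 is D4 + 6 semitones = G#4.
The open A3 string is 5 semitones below the open D4, so the same pitch on the A3 string lies at fret 6 + 5 = 11.

11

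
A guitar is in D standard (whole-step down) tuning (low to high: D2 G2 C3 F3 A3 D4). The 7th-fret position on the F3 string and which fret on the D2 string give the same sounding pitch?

Fret 7 on F3 is MIDI 53 + 7 = 60 (C4). On the D2 string (open MIDI 38), that pitch is 60 − 38 = fret 22.

22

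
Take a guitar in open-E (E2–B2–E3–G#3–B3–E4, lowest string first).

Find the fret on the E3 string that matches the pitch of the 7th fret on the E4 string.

19

E4 at fret 7 is E4 + 7 semitones = B4.
The open E3 string is 12 semitones below the open E4, so the same pitch on the E3 string lies at fret 7 + 12 = 19.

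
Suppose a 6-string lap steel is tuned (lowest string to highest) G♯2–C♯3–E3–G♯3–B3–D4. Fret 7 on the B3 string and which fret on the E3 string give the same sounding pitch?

B3 at fret 7 is B3 + 7 semitones = F♯4.
The open E3 string is 7 semitones below the open B3, so the same pitch on the E3 string lies at fret 7 + 7 = 14.

14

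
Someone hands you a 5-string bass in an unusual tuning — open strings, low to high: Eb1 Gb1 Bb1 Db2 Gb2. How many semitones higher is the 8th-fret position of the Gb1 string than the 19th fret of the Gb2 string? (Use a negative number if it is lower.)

Gb1 at fret 8 → D2 (MIDI 38); Gb2 at fret 19 → Db4 (MIDI 61).
38 − 61 = -23, so the two pitches are 23 semitones apart.

-23 semitones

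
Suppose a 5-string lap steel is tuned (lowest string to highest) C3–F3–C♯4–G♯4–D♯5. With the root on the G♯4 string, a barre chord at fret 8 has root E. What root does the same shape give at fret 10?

F♯

Moving from fret 8 to fret 10 shifts the root by 2 semitones.
E up 2 semitones is F♯.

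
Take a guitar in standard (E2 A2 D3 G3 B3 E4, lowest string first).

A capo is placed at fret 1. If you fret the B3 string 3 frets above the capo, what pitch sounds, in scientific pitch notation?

The capo raises the open B3 by 1 semitone to C4; fretting 3 more gives B3 + 1 + 3 = B3 + 4 semitones = D#4.
(Also written Eb.)

D#4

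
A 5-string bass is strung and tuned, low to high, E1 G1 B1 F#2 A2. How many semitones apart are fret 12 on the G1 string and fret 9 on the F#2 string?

G1 at fret 12 → G2 (MIDI 43); F#2 at fret 9 → D#3 (MIDI 51).
43 − 51 = -8, so the two pitches are 8 semitones apart, with D#3 the higher.

8 semitones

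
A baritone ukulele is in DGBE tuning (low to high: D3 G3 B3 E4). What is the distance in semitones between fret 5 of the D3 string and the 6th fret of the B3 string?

10 semitones

D3 at fret 5 → G3 (MIDI 55); B3 at fret 6 → F4 (MIDI 65).
55 − 65 = -10, so the two pitches are 10 semitones apart, with F4 the higher.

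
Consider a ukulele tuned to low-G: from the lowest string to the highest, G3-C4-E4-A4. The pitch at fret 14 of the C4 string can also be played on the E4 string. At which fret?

C4 at fret 14 is C4 + 14 semitones = D5.
The open E4 string is 4 semitones above the open C4, so the same pitch on the E4 string lies at fret 14 − 4 = 10.

10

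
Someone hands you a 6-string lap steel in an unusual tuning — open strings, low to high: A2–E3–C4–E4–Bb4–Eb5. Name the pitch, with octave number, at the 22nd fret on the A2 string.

G4

Each fret is one semitone, so A2 + 22 = G4.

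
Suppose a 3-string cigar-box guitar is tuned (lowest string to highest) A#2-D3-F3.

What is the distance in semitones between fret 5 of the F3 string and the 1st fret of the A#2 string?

F3 at fret 5 → A#3 (MIDI 58); A#2 at fret 1 → B2 (MIDI 47).
58 − 47 = 11, so the two pitches are 11 semitones apart, with A#3 the higher.

11 semitones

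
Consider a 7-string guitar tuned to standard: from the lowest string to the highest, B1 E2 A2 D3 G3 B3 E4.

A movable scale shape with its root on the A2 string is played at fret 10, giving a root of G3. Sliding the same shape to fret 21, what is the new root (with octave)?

Moving from fret 10 to fret 21 shifts the root by 11 semitones.
G3 up 11 semitones is F♯4.

F♯4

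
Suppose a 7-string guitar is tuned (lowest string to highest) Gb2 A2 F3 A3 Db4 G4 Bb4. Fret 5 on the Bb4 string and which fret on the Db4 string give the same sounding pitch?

14

Bb4 at fret 5 is Bb4 + 5 semitones = Eb5.
The open Db4 string is 9 semitones below the open Bb4, so the same pitch on the Db4 string lies at fret 5 + 9 = 14.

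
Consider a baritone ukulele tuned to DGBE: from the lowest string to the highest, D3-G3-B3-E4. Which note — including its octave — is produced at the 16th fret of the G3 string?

Each fret is one semitone, so G3 + 16 = B4.

B4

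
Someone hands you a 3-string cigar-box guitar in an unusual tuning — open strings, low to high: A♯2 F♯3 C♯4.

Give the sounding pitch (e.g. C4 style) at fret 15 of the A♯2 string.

C♯4

Each fret is one semitone, so A♯2 + 15 = C♯4.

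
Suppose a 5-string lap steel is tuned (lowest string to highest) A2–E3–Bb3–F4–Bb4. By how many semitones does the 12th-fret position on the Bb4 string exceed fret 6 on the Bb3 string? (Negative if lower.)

Bb4 at fret 12 → Bb5 (MIDI 82); Bb3 at fret 6 → E4 (MIDI 64).
82 − 64 = 18, so the two pitches are 18 semitones apart.

18 semitones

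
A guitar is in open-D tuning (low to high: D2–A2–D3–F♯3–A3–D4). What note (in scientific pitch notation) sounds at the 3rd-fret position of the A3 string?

C4

Each fret is one semitone, so A3 + 3 = C4.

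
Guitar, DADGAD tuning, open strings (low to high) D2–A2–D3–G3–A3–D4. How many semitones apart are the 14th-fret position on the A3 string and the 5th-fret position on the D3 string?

16 semitones

A3 at fret 14 → B4 (MIDI 71); D3 at fret 5 → G3 (MIDI 55).
71 − 55 = 16, so the two pitches are 16 semitones apart, with B4 the higher.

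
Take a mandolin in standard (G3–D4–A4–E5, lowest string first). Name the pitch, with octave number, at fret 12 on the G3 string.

G3 is MIDI 55. Adding 12 gives 67, which is G4.

G4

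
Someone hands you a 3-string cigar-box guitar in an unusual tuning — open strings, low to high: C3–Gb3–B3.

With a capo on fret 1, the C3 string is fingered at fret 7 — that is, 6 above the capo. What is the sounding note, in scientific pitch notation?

G3

The capo raises the open C3 by 1 semitone to Db3; fretting 6 more gives C3 + 1 + 6 = C3 + 7 semitones = G3.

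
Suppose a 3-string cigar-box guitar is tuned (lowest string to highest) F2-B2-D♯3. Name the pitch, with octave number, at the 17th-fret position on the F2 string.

The open F2 string plus 17 semitones: F–F#–G–G#–…–G#–A–A#.
The walk passes from B into C once, so the octave number goes from 2 to 3.
(Equivalently spelled B♭3.)

A♯3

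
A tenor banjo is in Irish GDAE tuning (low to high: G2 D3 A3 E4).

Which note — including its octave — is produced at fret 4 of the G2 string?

Each fret is one semitone, so G2 + 4 = B2.

B2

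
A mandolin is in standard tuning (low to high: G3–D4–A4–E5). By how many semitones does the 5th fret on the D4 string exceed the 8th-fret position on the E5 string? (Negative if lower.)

-17 semitones

D4 at fret 5 → G4 (MIDI 67); E5 at fret 8 → C6 (MIDI 84).
67 − 84 = -17, so the two pitches are 17 semitones apart.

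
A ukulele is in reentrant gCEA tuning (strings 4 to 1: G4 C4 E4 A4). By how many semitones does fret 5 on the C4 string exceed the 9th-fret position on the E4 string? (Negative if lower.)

-8 semitones

C4 at fret 5 → F4 (MIDI 65); E4 at fret 9 → C#5 (MIDI 73).
65 − 73 = -8, so the two pitches are 8 semitones apart.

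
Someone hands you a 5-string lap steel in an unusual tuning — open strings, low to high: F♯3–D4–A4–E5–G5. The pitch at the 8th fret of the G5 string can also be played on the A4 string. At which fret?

Fret 8 on G5 is MIDI 79 + 8 = 87 (D♯6). On the A4 string (open MIDI 69), that pitch is 87 − 69 = fret 18.

18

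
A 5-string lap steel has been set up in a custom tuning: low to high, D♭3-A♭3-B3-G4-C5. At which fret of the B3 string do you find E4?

E4 is 5 semitones above the open B3 (B–C–Db–D–Eb–E), so it sits at fret 5.

5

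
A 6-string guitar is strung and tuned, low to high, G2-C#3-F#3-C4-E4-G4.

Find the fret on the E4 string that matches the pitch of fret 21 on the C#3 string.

Fret 21 on C#3 is MIDI 49 + 21 = 70 (A#4). On the E4 string (open MIDI 64), that pitch is 70 − 64 = fret 6.

6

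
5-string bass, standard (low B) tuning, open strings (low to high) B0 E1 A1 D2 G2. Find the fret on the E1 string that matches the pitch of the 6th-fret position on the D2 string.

D2 at fret 6 is D2 + 6 semitones = G♯2.
The open E1 string is 10 semitones below the open D2, so the same pitch on the E1 string lies at fret 6 + 10 = 16.

16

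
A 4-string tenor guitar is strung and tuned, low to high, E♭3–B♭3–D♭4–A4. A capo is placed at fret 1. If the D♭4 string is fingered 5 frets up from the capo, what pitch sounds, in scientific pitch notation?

G4

The capo raises the open D♭4 by 1 semitone to D4; fretting 5 more gives D♭4 + 1 + 5 = D♭4 + 6 semitones = G4.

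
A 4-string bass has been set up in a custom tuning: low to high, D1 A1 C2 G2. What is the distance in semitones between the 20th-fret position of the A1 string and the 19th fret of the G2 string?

A1 at fret 20 → F3 (MIDI 53); G2 at fret 19 → D4 (MIDI 62).
53 − 62 = -9, so the two pitches are 9 semitones apart, with D4 the higher.

9 semitones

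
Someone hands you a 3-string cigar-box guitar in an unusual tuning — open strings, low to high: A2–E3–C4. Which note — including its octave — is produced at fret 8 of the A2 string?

The open A2 string plus 8 semitones: A–Bb–B–C–Db–D–Eb–E–F.
The walk passes from B into C once, so the octave number goes from 2 to 3.

F3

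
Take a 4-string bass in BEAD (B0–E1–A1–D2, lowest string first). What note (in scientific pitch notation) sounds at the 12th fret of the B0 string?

B1

The open B0 string plus 12 semitones: B–C–C#–D–…–A–A#–B.
The walk passes from B into C once, so the octave number goes from 0 to 1.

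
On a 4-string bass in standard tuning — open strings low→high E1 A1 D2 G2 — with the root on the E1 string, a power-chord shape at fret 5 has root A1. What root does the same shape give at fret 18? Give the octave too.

A♯2

Moving from fret 5 to fret 18 shifts the root by 13 semitones.
A1 up 13 semitones is A♯2.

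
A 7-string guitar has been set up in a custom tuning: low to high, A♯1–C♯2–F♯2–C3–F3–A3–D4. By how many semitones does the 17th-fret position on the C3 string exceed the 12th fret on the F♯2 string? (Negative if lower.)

11 semitones

C3 at fret 17 → F4 (MIDI 65); F♯2 at fret 12 → F♯3 (MIDI 54).
65 − 54 = 11, so the two pitches are 11 semitones apart.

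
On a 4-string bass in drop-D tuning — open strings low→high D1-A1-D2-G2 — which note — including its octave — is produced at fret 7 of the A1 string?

The open A1 string plus 7 semitones: A–A#–B–C–C#–D–D#–E.
The walk passes from B into C once, so the octave number goes from 1 to 2.

E2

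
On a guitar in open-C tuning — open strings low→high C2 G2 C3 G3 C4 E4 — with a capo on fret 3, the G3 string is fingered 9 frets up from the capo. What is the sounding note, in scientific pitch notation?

The capo raises the open G3 by 3 semitones to A#3; fretting 9 more gives G3 + 3 + 9 = G3 + 12 semitones = G4.

G4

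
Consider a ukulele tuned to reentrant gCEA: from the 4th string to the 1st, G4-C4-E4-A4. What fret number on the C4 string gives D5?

D5 is 14 semitones above the open C4 (C–C#–D–D#–…–C–C#–D), so it sits at fret 14.

14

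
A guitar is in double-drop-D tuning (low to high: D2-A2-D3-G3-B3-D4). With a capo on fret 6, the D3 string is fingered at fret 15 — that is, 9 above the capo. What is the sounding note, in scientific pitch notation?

F4

The capo raises the open D3 by 6 semitones to G#3; fretting 9 more gives D3 + 6 + 9 = D3 + 15 semitones = F4.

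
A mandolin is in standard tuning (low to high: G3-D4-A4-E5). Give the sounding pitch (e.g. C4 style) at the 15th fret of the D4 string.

F5

The open D4 string plus 15 semitones: D–D#–E–F–…–D#–E–F.
The walk passes from B into C once, so the octave number goes from 4 to 5.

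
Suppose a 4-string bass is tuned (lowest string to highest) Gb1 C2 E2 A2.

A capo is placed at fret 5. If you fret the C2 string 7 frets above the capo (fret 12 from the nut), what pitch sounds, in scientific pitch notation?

The capo raises the open C2 by 5 semitones to F2; fretting 7 more gives C2 + 5 + 7 = C2 + 12 semitones = C3.

C3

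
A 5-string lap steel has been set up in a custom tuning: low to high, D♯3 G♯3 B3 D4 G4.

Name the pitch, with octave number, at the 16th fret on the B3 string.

Each fret is one semitone, so B3 + 16 = D♯5.

D♯5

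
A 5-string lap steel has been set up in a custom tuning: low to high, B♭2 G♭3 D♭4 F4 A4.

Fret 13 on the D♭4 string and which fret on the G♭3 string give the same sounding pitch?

Fret 13 on D♭4 is MIDI 61 + 13 = 74 (D5). On the G♭3 string (open MIDI 54), that pitch is 74 − 54 = fret 20.

20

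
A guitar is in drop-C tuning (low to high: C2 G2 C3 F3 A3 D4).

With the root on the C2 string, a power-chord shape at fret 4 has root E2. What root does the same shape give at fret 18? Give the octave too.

Moving from fret 4 to fret 18 shifts the root by 14 semitones.
E2 up 14 semitones is F#3.

F#3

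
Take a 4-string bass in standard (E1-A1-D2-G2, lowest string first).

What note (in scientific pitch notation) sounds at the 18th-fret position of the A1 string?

D♯3

A1 is MIDI 33. Adding 18 gives 51, which is D♯3.
(Equivalently spelled E♭3.)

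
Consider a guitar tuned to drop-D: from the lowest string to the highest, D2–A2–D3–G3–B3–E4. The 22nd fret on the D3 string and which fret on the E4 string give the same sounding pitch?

Fret 22 on D3 is MIDI 50 + 22 = 72 (C5). On the E4 string (open MIDI 64), that pitch is 72 − 64 = fret 8.

8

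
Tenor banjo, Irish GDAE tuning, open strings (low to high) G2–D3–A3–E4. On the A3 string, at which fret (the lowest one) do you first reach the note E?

From A3, count semitones up the chromatic scale until reaching E: A–A#–B–C–C#–D–D#–E — 7 steps.

7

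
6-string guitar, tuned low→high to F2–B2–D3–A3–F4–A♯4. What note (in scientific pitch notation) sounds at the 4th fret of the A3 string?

C♯4

Each fret is one semitone, so A3 + 4 = C♯4.
(Equivalently spelled D♭4.)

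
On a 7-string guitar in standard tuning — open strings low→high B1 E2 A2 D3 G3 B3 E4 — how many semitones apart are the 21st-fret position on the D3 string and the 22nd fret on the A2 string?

D3 at fret 21 → B4 (MIDI 71); A2 at fret 22 → G4 (MIDI 67).
71 − 67 = 4, so the two pitches are 4 semitones apart, with B4 the higher.

4 semitones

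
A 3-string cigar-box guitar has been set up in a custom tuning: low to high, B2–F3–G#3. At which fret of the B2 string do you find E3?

E3 is 5 semitones above the open B2 (B–C–C#–D–D#–E), so it sits at fret 5.

5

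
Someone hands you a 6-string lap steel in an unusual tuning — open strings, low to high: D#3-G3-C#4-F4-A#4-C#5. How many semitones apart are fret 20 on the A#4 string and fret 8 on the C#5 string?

A#4 at fret 20 → F#6 (MIDI 90); C#5 at fret 8 → A5 (MIDI 81).
90 − 81 = 9, so the two pitches are 9 semitones apart, with F#6 the higher.

9 semitones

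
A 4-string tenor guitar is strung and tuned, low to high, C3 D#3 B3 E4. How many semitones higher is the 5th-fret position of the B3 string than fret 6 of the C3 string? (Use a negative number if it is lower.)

B3 at fret 5 → E4 (MIDI 64); C3 at fret 6 → F#3 (MIDI 54).
64 − 54 = 10, so the two pitches are 10 semitones apart.

10 semitones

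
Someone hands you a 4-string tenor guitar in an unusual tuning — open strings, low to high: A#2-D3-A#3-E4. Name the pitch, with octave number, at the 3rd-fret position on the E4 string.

The open E4 string plus 3 semitones: E–F–F#–G.
No B→C boundary is crossed, so the octave stays at 4.

G4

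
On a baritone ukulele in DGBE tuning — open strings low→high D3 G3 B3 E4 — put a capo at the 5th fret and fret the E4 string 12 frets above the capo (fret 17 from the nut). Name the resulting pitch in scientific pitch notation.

A5

The capo raises the open E4 by 5 semitones to A4; fretting 12 more gives E4 + 5 + 12 = E4 + 17 semitones = A5.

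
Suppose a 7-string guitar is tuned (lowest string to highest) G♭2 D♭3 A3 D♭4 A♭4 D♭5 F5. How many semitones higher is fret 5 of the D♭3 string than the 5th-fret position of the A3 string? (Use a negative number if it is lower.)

D♭3 at fret 5 → G♭3 (MIDI 54); A3 at fret 5 → D4 (MIDI 62).
54 − 62 = -8, so the two pitches are 8 semitones apart.

-8 semitones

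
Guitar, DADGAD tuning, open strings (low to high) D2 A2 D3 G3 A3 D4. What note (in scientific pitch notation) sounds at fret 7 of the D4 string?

A4

Each fret is one semitone, so D4 + 7 = A4.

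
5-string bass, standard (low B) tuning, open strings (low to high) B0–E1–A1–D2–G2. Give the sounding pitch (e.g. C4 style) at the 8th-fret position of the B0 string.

G1

Each fret is one semitone, so B0 + 8 = G1.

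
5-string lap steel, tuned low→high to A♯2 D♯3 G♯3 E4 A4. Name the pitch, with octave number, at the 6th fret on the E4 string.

A♯4

E4 is MIDI 64. Adding 6 gives 70, which is A♯4.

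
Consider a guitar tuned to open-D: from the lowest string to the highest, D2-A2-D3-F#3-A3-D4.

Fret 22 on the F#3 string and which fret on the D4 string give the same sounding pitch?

14

Fret 22 on F#3 is MIDI 54 + 22 = 76 (E5). On the D4 string (open MIDI 62), that pitch is 76 − 62 = fret 14.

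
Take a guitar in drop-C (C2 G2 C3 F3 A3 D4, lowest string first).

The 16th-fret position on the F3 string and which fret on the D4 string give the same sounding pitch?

7

Fret 16 on F3 is MIDI 53 + 16 = 69 (A4). On the D4 string (open MIDI 62), that pitch is 69 − 62 = fret 7.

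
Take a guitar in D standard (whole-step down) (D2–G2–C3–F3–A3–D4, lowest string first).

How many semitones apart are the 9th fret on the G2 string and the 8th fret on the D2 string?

G2 at fret 9 → E3 (MIDI 52); D2 at fret 8 → A♯2 (MIDI 46).
52 − 46 = 6, so the two pitches are 6 semitones apart, with E3 the higher.

6 semitones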